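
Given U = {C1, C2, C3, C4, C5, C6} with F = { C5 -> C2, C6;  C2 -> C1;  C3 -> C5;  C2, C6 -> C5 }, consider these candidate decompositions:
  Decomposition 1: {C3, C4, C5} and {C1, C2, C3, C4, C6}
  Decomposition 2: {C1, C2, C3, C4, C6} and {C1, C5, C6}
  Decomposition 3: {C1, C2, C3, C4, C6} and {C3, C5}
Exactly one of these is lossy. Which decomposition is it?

Decomposition 2

Decomposition 1: common = {C3, C4}, closure = {C1, C2, C3, C4, C5, C6} → lossless.
Decomposition 2: common = {C1, C6}, closure = {C1, C6} → lossy.
Decomposition 3: common = {C3}, closure = {C1, C2, C3, C5, C6} → lossless.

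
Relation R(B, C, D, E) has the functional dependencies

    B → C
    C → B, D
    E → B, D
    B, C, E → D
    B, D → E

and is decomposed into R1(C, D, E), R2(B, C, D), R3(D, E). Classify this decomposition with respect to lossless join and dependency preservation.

lossless and dependency-preserving

Lossless test (chase): Rows 1 and 2 agree on C; apply C→B, D and equate their B, D entries. Rows 1 and 3 agree on E; apply E→B, D and equate their B, D entries. Rows 1 and 2 agree on B, D; apply B, D→E and equate their E entries. Rows 1 and 3 agree on B; apply B→C and equate their C entries. Row 1 is now all distinguished symbols — the join is lossless.
Dependency preservation: E → B, D; B, C, E → D; B, D → E are not contained in any single fragment, but the restricted closure of each left-hand side across the fragments still reaches the right-hand side; the remaining FDs each lie inside some fragment. All dependencies are preserved.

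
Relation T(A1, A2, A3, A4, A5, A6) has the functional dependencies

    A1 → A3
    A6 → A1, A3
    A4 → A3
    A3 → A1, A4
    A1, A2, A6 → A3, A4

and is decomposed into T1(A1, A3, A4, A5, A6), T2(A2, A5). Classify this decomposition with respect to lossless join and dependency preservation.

lossy but dependency-preserving

Lossless test: (A5)⁺ = {A5}, which is a superkey of neither fragment — lossy.
Dependency preservation: A1, A2, A6 → A3, A4 is not contained in any single fragment, but the restricted closure of its left-hand side across the fragments still reaches the right-hand side; the remaining FDs each lie inside some fragment. All dependencies are preserved.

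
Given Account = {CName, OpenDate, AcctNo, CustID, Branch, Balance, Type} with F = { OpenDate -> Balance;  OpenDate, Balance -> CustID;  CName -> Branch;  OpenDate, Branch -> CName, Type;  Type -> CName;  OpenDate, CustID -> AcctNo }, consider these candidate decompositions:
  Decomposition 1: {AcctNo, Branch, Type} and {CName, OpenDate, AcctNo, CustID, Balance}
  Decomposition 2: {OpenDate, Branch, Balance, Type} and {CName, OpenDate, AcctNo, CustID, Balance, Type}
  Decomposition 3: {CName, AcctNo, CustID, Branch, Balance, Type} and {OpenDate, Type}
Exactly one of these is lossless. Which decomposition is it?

Decomposition 1: common = {AcctNo}, closure = {AcctNo} → lossy.
Decomposition 2: common = {OpenDate, Balance, Type}, closure = {CName, OpenDate, AcctNo, CustID, Branch, Balance, Type} → lossless.
Decomposition 3: common = {Type}, closure = {CName, Branch, Type} → lossy.

Decomposition 2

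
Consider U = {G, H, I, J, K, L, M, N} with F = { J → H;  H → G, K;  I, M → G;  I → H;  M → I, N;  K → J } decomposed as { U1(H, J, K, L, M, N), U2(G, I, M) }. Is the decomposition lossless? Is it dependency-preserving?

Lossless test: (M)⁺ = {G, H, I, J, K, M, N}, which contains all of one fragment — lossless.
Dependency preservation: the restricted closure of {H} across the fragments never reaches {G, K}, so H → G, K cannot be enforced without a join — not preserved.

lossless but not dependency-preserving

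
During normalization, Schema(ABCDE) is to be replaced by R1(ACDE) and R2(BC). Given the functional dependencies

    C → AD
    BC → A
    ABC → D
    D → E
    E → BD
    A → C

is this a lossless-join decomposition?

Common attributes: R1 ∩ R2 = {C}.
Closure of {C}: C → AD applies, adding AD; D → E applies, adding E; E → BD applies, adding B. So (C)⁺ = {ABCDE}.
This closure contains every attribute of R1, so R1 ∩ R2 → R1. The join is lossless.

Yes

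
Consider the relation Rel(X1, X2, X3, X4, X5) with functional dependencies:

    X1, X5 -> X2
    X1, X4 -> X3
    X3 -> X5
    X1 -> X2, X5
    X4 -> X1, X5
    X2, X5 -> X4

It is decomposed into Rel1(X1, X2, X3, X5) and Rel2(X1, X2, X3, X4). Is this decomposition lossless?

Common attributes: Rel1 ∩ Rel2 = {X1, X2, X3}.
Closure of {X1, X2, X3}: X3 → X5 applies, adding X5; X2, X5 → X4 applies, adding X4. So (X1, X2, X3)⁺ = {X1, X2, X3, X4, X5}.
This closure contains every attribute of Rel1, so Rel1 ∩ Rel2 → Rel1. The join is lossless.

Yes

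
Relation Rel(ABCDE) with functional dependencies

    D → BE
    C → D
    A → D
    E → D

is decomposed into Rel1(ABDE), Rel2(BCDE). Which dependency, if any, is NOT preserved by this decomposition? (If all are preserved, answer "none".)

none

D → BE lies within Rel1.
C → D lies within Rel2.
A → D lies within Rel1.
E → D lies within Rel1.
Every dependency is enforceable on the fragments, so the decomposition is dependency-preserving.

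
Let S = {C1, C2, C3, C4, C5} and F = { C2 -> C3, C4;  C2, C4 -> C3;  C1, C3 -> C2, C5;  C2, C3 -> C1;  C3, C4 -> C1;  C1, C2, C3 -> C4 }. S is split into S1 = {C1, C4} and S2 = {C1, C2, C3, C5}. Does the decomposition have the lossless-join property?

No

Common attributes: S1 ∩ S2 = {C1}.
No dependency enlarges {C1}, so (C1)⁺ = {C1}.
The closure contains neither all of S1 = {C1, C4} nor all of S2 = {C1, C2, C3, C5}, so the common attributes are not a superkey of either fragment. The join is lossy.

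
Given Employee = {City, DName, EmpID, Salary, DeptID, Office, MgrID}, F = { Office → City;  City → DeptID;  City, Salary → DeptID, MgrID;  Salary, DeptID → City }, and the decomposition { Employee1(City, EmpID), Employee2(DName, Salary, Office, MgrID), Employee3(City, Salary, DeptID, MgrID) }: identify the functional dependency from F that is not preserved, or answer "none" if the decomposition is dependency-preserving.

Check Office → City: no single fragment contains all of {City, Office}, and the restricted closure of {Office} across the fragments never reaches {City}.
City → DeptID is preserved.
City, Salary → DeptID, MgrID is preserved.
Salary, DeptID → City is preserved.

Office → City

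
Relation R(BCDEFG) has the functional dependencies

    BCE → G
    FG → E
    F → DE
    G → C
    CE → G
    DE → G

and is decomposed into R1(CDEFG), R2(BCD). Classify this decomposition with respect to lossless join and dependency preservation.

Lossless test: (CD)⁺ = {CD}, which is a superkey of neither fragment — lossy.
Dependency preservation: BCE → G is not contained in any single fragment, but the restricted closure of its left-hand side across the fragments still reaches the right-hand side; the remaining FDs each lie inside some fragment. All dependencies are preserved.

lossy but dependency-preserving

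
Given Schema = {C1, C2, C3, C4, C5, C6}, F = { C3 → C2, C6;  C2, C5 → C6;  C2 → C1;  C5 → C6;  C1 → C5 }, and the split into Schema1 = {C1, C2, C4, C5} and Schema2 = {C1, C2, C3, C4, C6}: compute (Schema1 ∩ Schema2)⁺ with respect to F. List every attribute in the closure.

C1, C2, C4, C5, C6

Schema1 ∩ Schema2 = {C1, C2, C4}.
C1 → C5 applies, adding C5
C2, C5 → C6 applies, adding C6
Closure: {C1, C2, C4, C5, C6}.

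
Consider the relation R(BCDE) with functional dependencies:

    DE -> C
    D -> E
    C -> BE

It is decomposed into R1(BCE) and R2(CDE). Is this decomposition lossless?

Yes

Common attributes: R1 ∩ R2 = {CE}.
Closure of {CE}: C → BE applies, adding B. So (CE)⁺ = {BCE}.
This closure contains every attribute of R1, so R1 ∩ R2 → R1. The join is lossless.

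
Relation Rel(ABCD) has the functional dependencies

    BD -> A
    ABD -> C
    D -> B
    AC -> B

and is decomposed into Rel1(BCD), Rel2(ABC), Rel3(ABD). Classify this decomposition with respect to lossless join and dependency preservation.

lossless and dependency-preserving

Lossless test (chase): Rows 1 and 3 agree on BD; apply BD→A and equate their A entries. Rows 1 and 3 agree on ABD; apply ABD→C and equate their C entries. Row 1 is now all distinguished symbols — the join is lossless.
Dependency preservation: ABD → C is not contained in any single fragment, but the restricted closure of its left-hand side across the fragments still reaches the right-hand side; the remaining FDs each lie inside some fragment. All dependencies are preserved.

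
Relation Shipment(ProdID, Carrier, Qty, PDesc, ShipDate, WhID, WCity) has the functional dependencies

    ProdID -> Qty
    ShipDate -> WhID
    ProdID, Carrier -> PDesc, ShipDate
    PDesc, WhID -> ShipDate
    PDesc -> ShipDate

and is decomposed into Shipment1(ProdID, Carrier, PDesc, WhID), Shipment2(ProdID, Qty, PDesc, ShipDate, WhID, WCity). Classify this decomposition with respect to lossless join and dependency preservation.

Lossless test: (ProdID, PDesc, WhID)⁺ = {ProdID, Qty, PDesc, ShipDate, WhID}, which is a superkey of neither fragment — lossy.
Dependency preservation: ProdID, Carrier → PDesc, ShipDate is not contained in any single fragment, but the restricted closure of its left-hand side across the fragments still reaches the right-hand side; the remaining FDs each lie inside some fragment. All dependencies are preserved.

lossy but dependency-preserving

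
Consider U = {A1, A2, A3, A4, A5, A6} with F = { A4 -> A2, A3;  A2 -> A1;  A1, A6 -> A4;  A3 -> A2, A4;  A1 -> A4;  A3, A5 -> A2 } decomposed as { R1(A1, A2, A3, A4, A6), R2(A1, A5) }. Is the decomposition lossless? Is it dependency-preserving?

Lossless test: (A1)⁺ = {A1, A2, A3, A4}, which is a superkey of neither fragment — lossy.
Dependency preservation: A3, A5 → A2 is not contained in any single fragment, but the restricted closure of its left-hand side across the fragments still reaches the right-hand side; the remaining FDs each lie inside some fragment. All dependencies are preserved.

lossy but dependency-preserving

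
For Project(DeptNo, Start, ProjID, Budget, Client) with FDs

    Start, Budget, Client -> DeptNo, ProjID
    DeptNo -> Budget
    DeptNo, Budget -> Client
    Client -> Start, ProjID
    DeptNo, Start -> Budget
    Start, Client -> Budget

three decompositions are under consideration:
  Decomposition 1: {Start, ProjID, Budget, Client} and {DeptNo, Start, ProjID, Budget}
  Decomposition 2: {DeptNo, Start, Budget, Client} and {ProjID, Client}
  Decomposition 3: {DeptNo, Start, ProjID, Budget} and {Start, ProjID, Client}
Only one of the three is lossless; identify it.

Decomposition 2

Decomposition 1: common = {Start, ProjID, Budget}, closure = {Start, ProjID, Budget} → lossy.
Decomposition 2: common = {Client}, closure = {DeptNo, Start, ProjID, Budget, Client} → lossless.
Decomposition 3: common = {Start, ProjID}, closure = {Start, ProjID} → lossy.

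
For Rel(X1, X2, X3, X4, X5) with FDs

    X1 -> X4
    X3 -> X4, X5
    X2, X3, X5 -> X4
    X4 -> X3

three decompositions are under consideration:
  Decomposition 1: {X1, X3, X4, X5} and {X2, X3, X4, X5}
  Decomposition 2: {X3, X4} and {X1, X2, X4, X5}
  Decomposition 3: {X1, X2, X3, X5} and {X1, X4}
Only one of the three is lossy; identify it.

Decomposition 1: common = {X3, X4, X5}, closure = {X3, X4, X5} → lossy.
Decomposition 2: common = {X4}, closure = {X3, X4, X5} → lossless.
Decomposition 3: common = {X1}, closure = {X1, X3, X4, X5} → lossless.

Decomposition 1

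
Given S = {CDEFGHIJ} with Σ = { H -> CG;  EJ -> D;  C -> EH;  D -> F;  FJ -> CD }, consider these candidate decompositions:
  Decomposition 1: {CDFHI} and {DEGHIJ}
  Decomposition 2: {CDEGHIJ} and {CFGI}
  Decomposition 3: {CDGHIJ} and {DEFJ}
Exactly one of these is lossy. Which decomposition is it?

Decomposition 2

Decomposition 1: common = {DHI}, closure = {CDEFGHI} → lossless.
Decomposition 2: common = {CGI}, closure = {CEGHI} → lossy.
Decomposition 3: common = {DJ}, closure = {CDEFGHJ} → lossless.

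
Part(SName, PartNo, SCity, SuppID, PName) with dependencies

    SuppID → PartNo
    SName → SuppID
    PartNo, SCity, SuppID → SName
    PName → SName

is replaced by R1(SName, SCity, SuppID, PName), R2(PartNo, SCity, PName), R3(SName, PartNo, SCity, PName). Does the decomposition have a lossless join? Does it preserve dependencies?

lossless but not dependency-preserving

Lossless test (chase): Rows 1 and 3 agree on SName; apply SName→SuppID and equate their SuppID entries. Rows 1 and 2 agree on PName; apply PName→SName and equate their SName entries. Rows 1 and 3 agree on SuppID; apply SuppID→PartNo and equate their PartNo entries. Rows 1 and 2 agree on SName; apply SName→SuppID and equate their SuppID entries. Row 1 is now all distinguished symbols — the join is lossless.
Dependency preservation: the restricted closure of {SuppID} across the fragments never reaches {PartNo}, so SuppID → PartNo cannot be enforced without a join — not preserved.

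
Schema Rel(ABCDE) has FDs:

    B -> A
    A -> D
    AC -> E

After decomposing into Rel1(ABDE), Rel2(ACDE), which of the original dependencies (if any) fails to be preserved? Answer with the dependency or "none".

B → A lies within Rel1.
A → D lies within Rel1.
AC → E lies within Rel2.
Every dependency is enforceable on the fragments, so the decomposition is dependency-preserving.

none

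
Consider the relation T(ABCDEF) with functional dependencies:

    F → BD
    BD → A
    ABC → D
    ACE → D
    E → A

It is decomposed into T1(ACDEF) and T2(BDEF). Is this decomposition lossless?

Yes

Common attributes: T1 ∩ T2 = {DEF}.
Closure of {DEF}: F → BD applies, adding B; BD → A applies, adding A. So (DEF)⁺ = {ABDEF}.
This closure contains every attribute of T2, so T1 ∩ T2 → T2. The join is lossless.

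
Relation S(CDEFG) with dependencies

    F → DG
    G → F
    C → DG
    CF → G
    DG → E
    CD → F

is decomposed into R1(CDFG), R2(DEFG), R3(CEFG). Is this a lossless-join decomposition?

Yes

Chase test. Columns are CDEFG; row i has aⱼ where attribute j ∈ Ri, else bᵢⱼ.
Initial tableau (one row per fragment):
  row 1: a1 a2 b13 a4 a5
  row 2: b21 a2 a3 a4 a5
  row 3: a1 b32 a3 a4 a5
Rows 1 and 3 agree on F; apply F→DG and equate their DG entries.
Rows 1 and 2 agree on DG; apply DG→E and equate their E entries.
Row 1 is now all distinguished symbols — the join is lossless.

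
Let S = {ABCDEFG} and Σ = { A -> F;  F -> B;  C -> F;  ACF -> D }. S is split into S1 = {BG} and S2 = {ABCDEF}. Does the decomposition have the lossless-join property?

Common attributes: S1 ∩ S2 = {B}.
No dependency enlarges {B}, so (B)⁺ = {B}.
The closure contains neither all of S1 = {BG} nor all of S2 = {ABCDEF}, so the common attributes are not a superkey of either fragment. The join is lossy.

No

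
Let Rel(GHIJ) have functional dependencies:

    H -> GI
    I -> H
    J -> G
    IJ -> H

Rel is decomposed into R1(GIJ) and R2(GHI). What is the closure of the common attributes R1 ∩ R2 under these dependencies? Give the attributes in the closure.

R1 ∩ R2 = {GI}.
I → H applies, adding H
Closure: {GHI}.

GHI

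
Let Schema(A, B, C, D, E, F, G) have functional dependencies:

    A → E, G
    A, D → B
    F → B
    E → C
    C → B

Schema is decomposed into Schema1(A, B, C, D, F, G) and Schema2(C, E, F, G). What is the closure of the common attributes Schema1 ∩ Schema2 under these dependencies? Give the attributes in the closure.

B, C, F, G

Schema1 ∩ Schema2 = {C, F, G}.
F → B applies, adding B
Closure: {B, C, F, G}.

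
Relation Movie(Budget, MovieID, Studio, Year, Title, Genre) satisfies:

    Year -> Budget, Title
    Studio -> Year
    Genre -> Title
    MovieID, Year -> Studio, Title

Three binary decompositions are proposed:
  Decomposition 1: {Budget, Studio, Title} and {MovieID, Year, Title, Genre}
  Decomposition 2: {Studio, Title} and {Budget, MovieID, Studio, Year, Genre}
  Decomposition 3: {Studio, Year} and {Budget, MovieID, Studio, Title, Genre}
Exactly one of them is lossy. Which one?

Decomposition 1

Decomposition 1: common = {Title}, closure = {Title} → lossy.
Decomposition 2: common = {Studio}, closure = {Budget, Studio, Year, Title} → lossless.
Decomposition 3: common = {Studio}, closure = {Budget, Studio, Year, Title} → lossless.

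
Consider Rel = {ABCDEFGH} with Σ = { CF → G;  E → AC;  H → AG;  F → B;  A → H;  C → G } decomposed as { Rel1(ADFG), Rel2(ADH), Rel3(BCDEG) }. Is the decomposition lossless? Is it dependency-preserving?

Lossless test (chase): Rows 1 and 2 agree on A; apply A→H and equate their H entries. Rows 1 and 2 agree on H; apply H→AG and equate their AG entries. No row becomes fully distinguished — the join is lossy.
Dependency preservation: the restricted closure of {E} across the fragments never reaches {AC}, so E → AC cannot be enforced without a join — not preserved.

lossy and not dependency-preserving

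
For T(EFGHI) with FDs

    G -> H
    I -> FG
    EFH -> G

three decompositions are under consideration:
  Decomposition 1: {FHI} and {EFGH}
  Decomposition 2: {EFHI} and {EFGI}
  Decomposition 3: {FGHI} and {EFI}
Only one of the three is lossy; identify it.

Decomposition 1: common = {FH}, closure = {FH} → lossy.
Decomposition 2: common = {EFI}, closure = {EFGHI} → lossless.
Decomposition 3: common = {FI}, closure = {FGHI} → lossless.

Decomposition 1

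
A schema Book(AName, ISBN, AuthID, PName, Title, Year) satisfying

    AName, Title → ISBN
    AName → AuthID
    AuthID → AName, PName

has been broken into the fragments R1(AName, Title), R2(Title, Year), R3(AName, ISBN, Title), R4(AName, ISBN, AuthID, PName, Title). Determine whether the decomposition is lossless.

Chase test. Columns are AName, ISBN, AuthID, PName, Title, Year; row i has aⱼ where attribute j ∈ Ri, else bᵢⱼ.
Initial tableau (one row per fragment):
  row 1: a1 b12 b13 b14 a5 b16
  row 2: b21 b22 b23 b24 a5 a6
  row 3: a1 a2 b33 b34 a5 b36
  row 4: a1 a2 a3 a4 a5 b46
Rows 1 and 3 agree on AName, Title; apply AName, Title→ISBN and equate their ISBN entries.
Rows 1 and 3 agree on AName; apply AName→AuthID and equate their AuthID entries.
Rows 1 and 4 agree on AName; apply AName→AuthID and equate their AuthID entries.
Rows 1 and 3 agree on AuthID; apply AuthID→AName, PName and equate their AName, PName entries.
Rows 1 and 4 agree on AuthID; apply AuthID→AName, PName and equate their AName, PName entries.
No row becomes fully distinguished — the join is lossy.

No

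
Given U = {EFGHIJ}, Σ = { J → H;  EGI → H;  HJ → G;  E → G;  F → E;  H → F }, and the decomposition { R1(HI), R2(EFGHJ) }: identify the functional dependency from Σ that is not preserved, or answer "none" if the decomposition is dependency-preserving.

EGI → H

Check EGI → H: no single fragment contains all of {EGHI}, and the restricted closure of {EGI} across the fragments never reaches {H}.
J → H is preserved.
HJ → G is preserved.
E → G is preserved.
F → E is preserved.
H → F is preserved.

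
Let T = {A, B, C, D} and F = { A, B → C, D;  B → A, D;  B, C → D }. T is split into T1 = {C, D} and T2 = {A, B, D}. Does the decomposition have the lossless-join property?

No

Common attributes: T1 ∩ T2 = {D}.
No dependency enlarges {D}, so (D)⁺ = {D}.
The closure contains neither all of T1 = {C, D} nor all of T2 = {A, B, D}, so the common attributes are not a superkey of either fragment. The join is lossy.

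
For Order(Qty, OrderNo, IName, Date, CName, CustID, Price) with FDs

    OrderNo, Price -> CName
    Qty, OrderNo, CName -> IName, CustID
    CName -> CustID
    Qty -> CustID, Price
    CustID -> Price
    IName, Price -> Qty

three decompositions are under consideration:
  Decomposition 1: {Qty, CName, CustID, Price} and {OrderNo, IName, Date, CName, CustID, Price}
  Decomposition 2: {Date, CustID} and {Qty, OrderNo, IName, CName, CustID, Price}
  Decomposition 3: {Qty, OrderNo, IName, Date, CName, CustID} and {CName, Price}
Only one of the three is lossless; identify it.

Decomposition 1: common = {CName, CustID, Price}, closure = {CName, CustID, Price} → lossy.
Decomposition 2: common = {CustID}, closure = {CustID, Price} → lossy.
Decomposition 3: common = {CName}, closure = {CName, CustID, Price} → lossless.

Decomposition 3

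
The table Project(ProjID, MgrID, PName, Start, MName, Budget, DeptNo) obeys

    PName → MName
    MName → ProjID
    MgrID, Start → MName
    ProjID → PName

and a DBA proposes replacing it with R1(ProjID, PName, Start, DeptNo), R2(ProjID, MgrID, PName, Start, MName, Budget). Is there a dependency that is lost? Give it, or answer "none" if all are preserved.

none

PName → MName lies within R2.
MName → ProjID lies within R2.
MgrID, Start → MName lies within R2.
ProjID → PName lies within R1.
Every dependency is enforceable on the fragments, so the decomposition is dependency-preserving.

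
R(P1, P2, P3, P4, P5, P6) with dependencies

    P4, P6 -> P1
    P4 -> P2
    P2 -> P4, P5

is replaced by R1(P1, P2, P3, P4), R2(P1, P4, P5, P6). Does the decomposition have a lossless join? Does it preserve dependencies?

Lossless test: (P1, P4)⁺ = {P1, P2, P4, P5}, which is a superkey of neither fragment — lossy.
Dependency preservation: P2 → P4, P5 is not contained in any single fragment, but the restricted closure of its left-hand side across the fragments still reaches the right-hand side; the remaining FDs each lie inside some fragment. All dependencies are preserved.

lossy but dependency-preserving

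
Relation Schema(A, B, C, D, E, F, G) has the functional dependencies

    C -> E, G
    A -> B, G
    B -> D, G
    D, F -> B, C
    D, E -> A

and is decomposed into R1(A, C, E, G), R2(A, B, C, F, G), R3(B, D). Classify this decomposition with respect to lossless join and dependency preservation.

Lossless test (chase): Rows 1 and 2 agree on C; apply C→E, G and equate their E, G entries. Rows 1 and 2 agree on A; apply A→B, G and equate their B, G entries. Rows 1 and 2 agree on B; apply B→D, G and equate their D, G entries. Rows 1 and 3 agree on B; apply B→D, G and equate their D, G entries. Row 2 is now all distinguished symbols — the join is lossless.
Dependency preservation: the restricted closure of {D, F} across the fragments never reaches {B, C}, so D, F → B, C cannot be enforced without a join — not preserved.

lossless but not dependency-preserving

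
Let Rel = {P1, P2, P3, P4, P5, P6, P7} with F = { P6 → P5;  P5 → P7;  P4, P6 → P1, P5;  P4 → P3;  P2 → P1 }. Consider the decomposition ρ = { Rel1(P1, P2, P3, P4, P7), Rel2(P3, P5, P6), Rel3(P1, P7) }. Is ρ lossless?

No

Chase test. Columns are P1, P2, P3, P4, P5, P6, P7; row i has aⱼ where attribute j ∈ Reli, else bᵢⱼ.
Initial tableau (one row per fragment):
  row 1: a1 a2 a3 a4 b15 b16 a7
  row 2: b21 b22 a3 b24 a5 a6 b27
  row 3: a1 b32 b33 b34 b35 b36 a7
No row becomes fully distinguished — the join is lossy.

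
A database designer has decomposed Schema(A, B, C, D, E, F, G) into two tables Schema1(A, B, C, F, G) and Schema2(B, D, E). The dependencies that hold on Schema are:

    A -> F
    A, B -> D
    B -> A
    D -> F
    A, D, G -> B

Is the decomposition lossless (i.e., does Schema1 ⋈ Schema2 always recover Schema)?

No

Common attributes: Schema1 ∩ Schema2 = {B}.
Closure of {B}: B → A applies, adding A; A → F applies, adding F; A, B → D applies, adding D. So (B)⁺ = {A, B, D, F}.
The closure contains neither all of Schema1 = {A, B, C, F, G} nor all of Schema2 = {B, D, E}, so the common attributes are not a superkey of either fragment. The join is lossy.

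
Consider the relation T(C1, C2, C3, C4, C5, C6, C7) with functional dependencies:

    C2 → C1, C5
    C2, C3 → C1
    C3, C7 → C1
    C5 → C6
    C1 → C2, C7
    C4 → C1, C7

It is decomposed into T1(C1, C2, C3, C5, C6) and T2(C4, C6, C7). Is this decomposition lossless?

No

Common attributes: T1 ∩ T2 = {C6}.
No dependency enlarges {C6}, so (C6)⁺ = {C6}.
The closure contains neither all of T1 = {C1, C2, C3, C5, C6} nor all of T2 = {C4, C6, C7}, so the common attributes are not a superkey of either fragment. The join is lossy.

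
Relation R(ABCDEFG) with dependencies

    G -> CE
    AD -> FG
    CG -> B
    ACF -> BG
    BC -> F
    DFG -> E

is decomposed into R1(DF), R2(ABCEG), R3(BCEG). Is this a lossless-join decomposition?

Chase test. Columns are ABCDEFG; row i has aⱼ where attribute j ∈ Ri, else bᵢⱼ.
Initial tableau (one row per fragment):
  row 1: b11 b12 b13 a4 b15 a6 b17
  row 2: a1 a2 a3 b24 a5 b26 a7
  row 3: b31 a2 a3 b34 a5 b36 a7
Rows 2 and 3 agree on BC; apply BC→F and equate their F entries.
No row becomes fully distinguished — the join is lossy.

No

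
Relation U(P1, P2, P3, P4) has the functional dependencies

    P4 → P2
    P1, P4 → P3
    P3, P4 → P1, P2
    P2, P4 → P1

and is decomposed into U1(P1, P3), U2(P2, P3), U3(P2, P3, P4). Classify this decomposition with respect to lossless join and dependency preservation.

lossy and not dependency-preserving

Lossless test (chase): applying each FD to every pair of rows produces no changes in the tableau, so no row becomes fully distinguished — the join is lossy.
Dependency preservation: the restricted closure of {P3, P4} across the fragments never reaches {P1, P2}, so P3, P4 → P1, P2 cannot be enforced without a join — not preserved.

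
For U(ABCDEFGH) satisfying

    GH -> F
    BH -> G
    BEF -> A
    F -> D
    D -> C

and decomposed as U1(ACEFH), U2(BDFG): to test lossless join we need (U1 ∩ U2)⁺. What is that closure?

U1 ∩ U2 = {F}.
F → D applies, adding D
D → C applies, adding C
Closure: {CDF}.

CDF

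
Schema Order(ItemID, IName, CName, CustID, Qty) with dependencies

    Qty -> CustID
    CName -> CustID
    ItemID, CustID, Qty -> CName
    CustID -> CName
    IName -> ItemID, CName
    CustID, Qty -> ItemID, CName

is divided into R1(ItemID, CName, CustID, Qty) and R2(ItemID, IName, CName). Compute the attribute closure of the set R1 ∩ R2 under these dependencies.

ItemID, CName, CustID

R1 ∩ R2 = {ItemID, CName}.
CName → CustID applies, adding CustID
Closure: {ItemID, CName, CustID}.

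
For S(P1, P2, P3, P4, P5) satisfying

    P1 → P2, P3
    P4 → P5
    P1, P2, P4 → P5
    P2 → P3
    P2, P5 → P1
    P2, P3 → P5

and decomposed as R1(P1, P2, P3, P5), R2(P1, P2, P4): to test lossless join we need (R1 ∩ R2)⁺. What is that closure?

R1 ∩ R2 = {P1, P2}.
P1 → P2, P3 applies, adding P3
P2, P3 → P5 applies, adding P5
Closure: {P1, P2, P3, P5}.

P1, P2, P3, P5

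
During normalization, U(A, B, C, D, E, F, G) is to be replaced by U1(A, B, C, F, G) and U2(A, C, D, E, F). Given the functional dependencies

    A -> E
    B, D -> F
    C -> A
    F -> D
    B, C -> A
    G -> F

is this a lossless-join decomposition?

Common attributes: U1 ∩ U2 = {A, C, F}.
Closure of {A, C, F}: A → E applies, adding E; F → D applies, adding D. So (A, C, F)⁺ = {A, C, D, E, F}.
This closure contains every attribute of U2, so U1 ∩ U2 → U2. The join is lossless.

Yes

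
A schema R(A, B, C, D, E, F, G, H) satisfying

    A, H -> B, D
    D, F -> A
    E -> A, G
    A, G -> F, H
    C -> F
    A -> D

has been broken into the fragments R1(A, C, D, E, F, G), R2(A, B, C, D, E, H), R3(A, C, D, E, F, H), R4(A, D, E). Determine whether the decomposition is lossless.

Chase test. Columns are A, B, C, D, E, F, G, H; row i has aⱼ where attribute j ∈ Ri, else bᵢⱼ.
Initial tableau (one row per fragment):
  row 1: a1 b12 a3 a4 a5 a6 a7 b18
  row 2: a1 a2 a3 a4 a5 b26 b27 a8
  row 3: a1 b32 a3 a4 a5 a6 b37 a8
  row 4: a1 b42 b43 a4 a5 b46 b47 b48
Rows 2 and 3 agree on A, H; apply A, H→B, D and equate their B, D entries.
Rows 1 and 2 agree on E; apply E→A, G and equate their A, G entries.
Rows 1 and 3 agree on E; apply E→A, G and equate their A, G entries.
Rows 1 and 4 agree on E; apply E→A, G and equate their A, G entries.
Rows 1 and 2 agree on A, G; apply A, G→F, H and equate their F, H entries.
Rows 1 and 4 agree on A, G; apply A, G→F, H and equate their F, H entries.
Rows 1 and 2 agree on A, H; apply A, H→B, D and equate their B, D entries.
Rows 1 and 4 agree on A, H; apply A, H→B, D and equate their B, D entries.
Row 1 is now all distinguished symbols — the join is lossless.

Yes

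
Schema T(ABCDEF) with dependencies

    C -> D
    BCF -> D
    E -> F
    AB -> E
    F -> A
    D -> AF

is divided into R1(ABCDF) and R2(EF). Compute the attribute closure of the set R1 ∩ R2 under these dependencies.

R1 ∩ R2 = {F}.
F → A applies, adding A
Closure: {AF}.

AF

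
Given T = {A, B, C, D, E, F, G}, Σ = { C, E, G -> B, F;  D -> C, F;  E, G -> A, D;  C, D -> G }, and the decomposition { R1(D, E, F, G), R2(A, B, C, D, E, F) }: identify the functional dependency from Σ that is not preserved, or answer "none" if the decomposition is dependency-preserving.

C, E, G → B, F: restricted closure across fragments reaches B, F.
D → C, F lies within R2.
E, G → A, D: restricted closure across fragments reaches A, D.
C, D → G: restricted closure across fragments reaches G.
Every dependency is enforceable on the fragments, so the decomposition is dependency-preserving.

none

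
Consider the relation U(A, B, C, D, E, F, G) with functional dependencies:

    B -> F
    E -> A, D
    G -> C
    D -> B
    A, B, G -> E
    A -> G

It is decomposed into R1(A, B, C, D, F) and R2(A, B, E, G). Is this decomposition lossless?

Yes

Common attributes: R1 ∩ R2 = {A, B}.
Closure of {A, B}: B → F applies, adding F; A → G applies, adding G; G → C applies, adding C; A, B, G → E applies, adding E; E → A, D applies, adding D. So (A, B)⁺ = {A, B, C, D, E, F, G}.
This closure contains every attribute of R1, so R1 ∩ R2 → R1. The join is lossless.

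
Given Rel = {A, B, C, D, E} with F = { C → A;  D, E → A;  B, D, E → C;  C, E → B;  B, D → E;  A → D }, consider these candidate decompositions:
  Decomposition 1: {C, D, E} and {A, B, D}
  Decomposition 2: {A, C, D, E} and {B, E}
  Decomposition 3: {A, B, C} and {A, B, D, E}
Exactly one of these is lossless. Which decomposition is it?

Decomposition 3

Decomposition 1: common = {D}, closure = {D} → lossy.
Decomposition 2: common = {E}, closure = {E} → lossy.
Decomposition 3: common = {A, B}, closure = {A, B, C, D, E} → lossless.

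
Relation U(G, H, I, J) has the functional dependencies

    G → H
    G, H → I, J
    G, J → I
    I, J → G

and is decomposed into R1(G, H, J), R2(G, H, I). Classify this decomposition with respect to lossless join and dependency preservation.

lossless but not dependency-preserving

Lossless test: (G, H)⁺ = {G, H, I, J}, which contains all of one fragment — lossless.
Dependency preservation: the restricted closure of {I, J} across the fragments never reaches {G}, so I, J → G cannot be enforced without a join — not preserved.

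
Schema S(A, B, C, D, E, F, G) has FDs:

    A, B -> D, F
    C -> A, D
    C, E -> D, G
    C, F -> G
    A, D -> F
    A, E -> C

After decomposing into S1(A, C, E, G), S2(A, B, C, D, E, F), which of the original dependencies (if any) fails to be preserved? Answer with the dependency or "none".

A, B → D, F lies within S2.
C → A, D lies within S2.
C, E → D, G: restricted closure across fragments reaches D, G.
C, F → G: restricted closure across fragments reaches G.
A, D → F lies within S2.
A, E → C lies within S1.
Every dependency is enforceable on the fragments, so the decomposition is dependency-preserving.

none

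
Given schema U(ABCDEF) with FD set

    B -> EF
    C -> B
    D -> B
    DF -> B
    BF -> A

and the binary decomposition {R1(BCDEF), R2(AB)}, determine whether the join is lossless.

Common attributes: R1 ∩ R2 = {B}.
Closure of {B}: B → EF applies, adding EF; BF → A applies, adding A. So (B)⁺ = {ABEF}.
This closure contains every attribute of R2, so R1 ∩ R2 → R2. The join is lossless.

Yes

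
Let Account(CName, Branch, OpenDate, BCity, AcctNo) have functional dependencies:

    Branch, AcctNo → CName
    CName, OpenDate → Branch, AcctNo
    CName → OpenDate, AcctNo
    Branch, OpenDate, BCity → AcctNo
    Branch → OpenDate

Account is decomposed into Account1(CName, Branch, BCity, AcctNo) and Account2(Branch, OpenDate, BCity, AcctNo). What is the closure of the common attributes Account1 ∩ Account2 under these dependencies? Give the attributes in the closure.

CName, Branch, OpenDate, BCity, AcctNo

Account1 ∩ Account2 = {Branch, BCity, AcctNo}.
Branch, AcctNo → CName applies, adding CName
CName → OpenDate, AcctNo applies, adding OpenDate
Closure: {CName, Branch, OpenDate, BCity, AcctNo}.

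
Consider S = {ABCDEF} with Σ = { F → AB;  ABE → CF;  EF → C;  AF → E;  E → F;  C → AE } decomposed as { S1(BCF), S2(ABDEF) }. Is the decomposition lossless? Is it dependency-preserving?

lossless and dependency-preserving

Lossless test: (BF)⁺ = {ABCEF}, which contains all of one fragment — lossless.
Dependency preservation: ABE → CF; EF → C; C → AE are not contained in any single fragment, but the restricted closure of each left-hand side across the fragments still reaches the right-hand side; the remaining FDs each lie inside some fragment. All dependencies are preserved.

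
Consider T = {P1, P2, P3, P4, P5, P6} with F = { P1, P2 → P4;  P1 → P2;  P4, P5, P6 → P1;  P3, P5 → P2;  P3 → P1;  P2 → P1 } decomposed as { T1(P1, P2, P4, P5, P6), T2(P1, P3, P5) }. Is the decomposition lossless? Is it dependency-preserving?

Lossless test: (P1, P5)⁺ = {P1, P2, P4, P5}, which is a superkey of neither fragment — lossy.
Dependency preservation: P3, P5 → P2 is not contained in any single fragment, but the restricted closure of its left-hand side across the fragments still reaches the right-hand side; the remaining FDs each lie inside some fragment. All dependencies are preserved.

lossy but dependency-preserving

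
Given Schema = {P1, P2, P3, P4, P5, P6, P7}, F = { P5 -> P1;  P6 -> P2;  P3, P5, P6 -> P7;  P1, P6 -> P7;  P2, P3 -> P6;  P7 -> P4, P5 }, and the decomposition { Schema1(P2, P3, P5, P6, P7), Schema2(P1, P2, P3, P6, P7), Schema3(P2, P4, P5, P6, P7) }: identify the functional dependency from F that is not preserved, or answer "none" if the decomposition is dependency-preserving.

Check P5 → P1: no single fragment contains all of {P1, P5}, and the restricted closure of {P5} across the fragments never reaches {P1}.
P6 → P2 is preserved.
P3, P5, P6 → P7 is preserved.
P1, P6 → P7 is preserved.
P2, P3 → P6 is preserved.
P7 → P4, P5 is preserved.

P5 -> P1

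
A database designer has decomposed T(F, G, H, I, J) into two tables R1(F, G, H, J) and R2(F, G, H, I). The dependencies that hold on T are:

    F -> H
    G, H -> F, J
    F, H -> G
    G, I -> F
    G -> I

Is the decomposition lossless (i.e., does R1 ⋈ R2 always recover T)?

Common attributes: R1 ∩ R2 = {F, G, H}.
Closure of {F, G, H}: G, H → F, J applies, adding J; G → I applies, adding I. So (F, G, H)⁺ = {F, G, H, I, J}.
This closure contains every attribute of R1, so R1 ∩ R2 → R1. The join is lossless.

Yes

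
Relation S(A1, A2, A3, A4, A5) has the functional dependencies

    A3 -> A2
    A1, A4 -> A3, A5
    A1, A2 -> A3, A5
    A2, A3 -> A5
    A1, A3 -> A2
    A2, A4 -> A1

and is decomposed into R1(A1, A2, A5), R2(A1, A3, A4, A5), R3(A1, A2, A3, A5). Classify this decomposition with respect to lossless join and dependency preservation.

Lossless test (chase): Rows 2 and 3 agree on A3; apply A3→A2 and equate their A2 entries. Rows 1 and 2 agree on A1, A2; apply A1, A2→A3, A5 and equate their A3, A5 entries. Row 2 is now all distinguished symbols — the join is lossless.
Dependency preservation: the restricted closure of {A2, A4} across the fragments never reaches {A1}, so A2, A4 → A1 cannot be enforced without a join — not preserved.

lossless but not dependency-preserving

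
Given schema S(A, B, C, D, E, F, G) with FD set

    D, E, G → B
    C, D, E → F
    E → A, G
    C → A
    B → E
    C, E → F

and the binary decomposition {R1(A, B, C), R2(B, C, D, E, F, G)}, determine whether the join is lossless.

Yes

Common attributes: R1 ∩ R2 = {B, C}.
Closure of {B, C}: C → A applies, adding A; B → E applies, adding E; C, E → F applies, adding F; E → A, G applies, adding G. So (B, C)⁺ = {A, B, C, E, F, G}.
This closure contains every attribute of R1, so R1 ∩ R2 → R1. The join is lossless.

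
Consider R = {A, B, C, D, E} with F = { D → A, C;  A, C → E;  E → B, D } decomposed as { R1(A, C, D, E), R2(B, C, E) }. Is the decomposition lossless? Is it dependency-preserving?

Lossless test: (C, E)⁺ = {A, B, C, D, E}, which contains all of one fragment — lossless.
Dependency preservation: E → B, D is not contained in any single fragment, but the restricted closure of its left-hand side across the fragments still reaches the right-hand side; the remaining FDs each lie inside some fragment. All dependencies are preserved.

lossless and dependency-preserving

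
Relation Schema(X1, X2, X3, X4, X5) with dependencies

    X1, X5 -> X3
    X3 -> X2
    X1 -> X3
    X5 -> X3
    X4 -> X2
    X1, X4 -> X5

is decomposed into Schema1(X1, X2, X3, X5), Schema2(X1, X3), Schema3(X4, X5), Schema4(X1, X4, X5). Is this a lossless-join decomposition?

Chase test. Columns are X1, X2, X3, X4, X5; row i has aⱼ where attribute j ∈ Schemai, else bᵢⱼ.
Initial tableau (one row per fragment):
  row 1: a1 a2 a3 b14 a5
  row 2: a1 b22 a3 b24 b25
  row 3: b31 b32 b33 a4 a5
  row 4: a1 b42 b43 a4 a5
Rows 1 and 4 agree on X1, X5; apply X1, X5→X3 and equate their X3 entries.
Rows 1 and 2 agree on X3; apply X3→X2 and equate their X2 entries.
Rows 1 and 4 agree on X3; apply X3→X2 and equate their X2 entries.
Rows 1 and 3 agree on X5; apply X5→X3 and equate their X3 entries.
Rows 3 and 4 agree on X4; apply X4→X2 and equate their X2 entries.
Row 4 is now all distinguished symbols — the join is lossless.

Yes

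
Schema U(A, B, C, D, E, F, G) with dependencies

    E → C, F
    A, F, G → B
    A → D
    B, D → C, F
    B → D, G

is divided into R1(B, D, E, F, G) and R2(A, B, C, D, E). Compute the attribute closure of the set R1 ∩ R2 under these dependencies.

R1 ∩ R2 = {B, D, E}.
E → C, F applies, adding C, F
B → D, G applies, adding G
Closure: {B, C, D, E, F, G}.

B, C, D, E, F, G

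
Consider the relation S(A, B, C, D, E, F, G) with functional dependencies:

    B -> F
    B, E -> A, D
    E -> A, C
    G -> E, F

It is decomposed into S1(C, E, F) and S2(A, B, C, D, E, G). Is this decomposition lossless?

Common attributes: S1 ∩ S2 = {C, E}.
Closure of {C, E}: E → A, C applies, adding A. So (C, E)⁺ = {A, C, E}.
The closure contains neither all of S1 = {C, E, F} nor all of S2 = {A, B, C, D, E, G}, so the common attributes are not a superkey of either fragment. The join is lossy.

No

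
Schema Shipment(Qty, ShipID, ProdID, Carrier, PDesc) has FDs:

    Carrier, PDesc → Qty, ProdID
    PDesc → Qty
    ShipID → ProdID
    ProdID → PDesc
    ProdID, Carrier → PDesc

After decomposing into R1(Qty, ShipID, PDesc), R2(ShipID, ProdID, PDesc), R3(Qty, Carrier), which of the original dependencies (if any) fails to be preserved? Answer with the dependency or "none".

Check Carrier, PDesc → Qty, ProdID: no single fragment contains all of {Qty, ProdID, Carrier, PDesc}, and the restricted closure of {Carrier, PDesc} across the fragments never reaches {Qty, ProdID}.
PDesc → Qty is preserved.
ShipID → ProdID is preserved.
ProdID → PDesc is preserved.
ProdID, Carrier → PDesc is preserved.

Carrier, PDesc → Qty, ProdID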